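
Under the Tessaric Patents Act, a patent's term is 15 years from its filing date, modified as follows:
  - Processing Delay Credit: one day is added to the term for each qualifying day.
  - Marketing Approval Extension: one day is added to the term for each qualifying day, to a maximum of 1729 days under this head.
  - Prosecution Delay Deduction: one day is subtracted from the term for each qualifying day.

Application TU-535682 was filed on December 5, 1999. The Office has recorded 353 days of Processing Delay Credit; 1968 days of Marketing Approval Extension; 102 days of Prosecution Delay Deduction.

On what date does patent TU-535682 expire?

Base term: filing date + 15 years → 5 December 2014.
Processing Delay Credit: +353 days → 23 November 2015.
Marketing Approval Extension: 1968 days claimed exceeds the 1729-day cap, so +1729 days → 17 August 2020.
Prosecution Delay Deduction: −102 days → 7 May 2020.

May 7, 2020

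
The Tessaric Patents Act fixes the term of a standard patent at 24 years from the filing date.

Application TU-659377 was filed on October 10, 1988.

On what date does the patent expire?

Filing date + 24 years → 10 October 2012.

2012-10-10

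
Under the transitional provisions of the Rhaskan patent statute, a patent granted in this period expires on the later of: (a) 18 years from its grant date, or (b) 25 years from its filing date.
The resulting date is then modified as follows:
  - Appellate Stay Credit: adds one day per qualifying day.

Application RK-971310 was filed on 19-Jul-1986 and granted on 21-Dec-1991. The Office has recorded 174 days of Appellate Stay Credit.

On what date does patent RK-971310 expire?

January 9, 2012

(a) grant + 18 years → 21 December 2009.
(b) filing + 25 years → 19 July 2011.
Later of the two: 19 July 2011.
Appellate Stay Credit: +174 days → 9 January 2012.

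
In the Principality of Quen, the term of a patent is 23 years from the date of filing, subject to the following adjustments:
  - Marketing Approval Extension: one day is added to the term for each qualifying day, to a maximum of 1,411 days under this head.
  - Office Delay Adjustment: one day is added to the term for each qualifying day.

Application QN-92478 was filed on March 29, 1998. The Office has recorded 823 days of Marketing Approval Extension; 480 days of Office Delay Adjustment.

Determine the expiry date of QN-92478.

Base term: filing date + 23 years → 29 March 2021.
Marketing Approval Extension: 823 days (within the 1411-day cap) → +823 days → 30 June 2023.
Office Delay Adjustment: +480 days → 22 October 2024.

2024-10-22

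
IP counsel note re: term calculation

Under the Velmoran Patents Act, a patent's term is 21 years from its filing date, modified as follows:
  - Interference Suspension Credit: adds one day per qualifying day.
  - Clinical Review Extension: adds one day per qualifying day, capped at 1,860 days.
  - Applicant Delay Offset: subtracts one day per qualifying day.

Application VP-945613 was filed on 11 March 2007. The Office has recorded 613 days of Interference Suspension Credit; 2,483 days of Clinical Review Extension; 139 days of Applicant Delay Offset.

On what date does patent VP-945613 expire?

2034-08-01

Base term: filing date + 21 years → 11 March 2028.
Interference Suspension Credit: +613 days → 14 November 2029.
Clinical Review Extension: 2483 days claimed exceeds the 1860-day cap, so +1860 days → 18 December 2034.
Applicant Delay Offset: −139 days → 1 August 2034.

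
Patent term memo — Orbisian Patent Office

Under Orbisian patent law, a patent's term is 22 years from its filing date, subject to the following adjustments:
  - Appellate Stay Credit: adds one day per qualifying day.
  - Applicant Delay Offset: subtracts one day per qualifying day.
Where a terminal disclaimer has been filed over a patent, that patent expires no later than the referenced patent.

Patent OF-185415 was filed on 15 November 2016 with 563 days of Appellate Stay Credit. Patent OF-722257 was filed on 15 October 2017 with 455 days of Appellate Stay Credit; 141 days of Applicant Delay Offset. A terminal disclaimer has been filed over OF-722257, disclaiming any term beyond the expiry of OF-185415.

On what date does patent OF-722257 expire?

Natural term of OF-722257:
  Base: filing + 22 years → 15 October 2039.
  Appellate Stay Credit: +455 days → 12 January 2041.
  Applicant Delay Offset: −141 days → 24 August 2040.
Expiry of referenced patent OF-185415:
  Base: filing + 22 years → 15 November 2038.
  Appellate Stay Credit: +563 days → 31 May 2040.
Terminal disclaimer: OF-722257 expires on the earlier of 24 August 2040 and 31 May 2040.

May 31, 2040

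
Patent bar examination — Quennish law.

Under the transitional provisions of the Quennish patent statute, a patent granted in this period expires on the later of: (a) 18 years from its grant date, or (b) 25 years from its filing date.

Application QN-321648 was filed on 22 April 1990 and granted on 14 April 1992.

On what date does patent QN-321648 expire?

(a) grant + 18 years → 14 April 2010.
(b) filing + 25 years → 22 April 2015.
Later of the two: 22 April 2015.

2015-04-22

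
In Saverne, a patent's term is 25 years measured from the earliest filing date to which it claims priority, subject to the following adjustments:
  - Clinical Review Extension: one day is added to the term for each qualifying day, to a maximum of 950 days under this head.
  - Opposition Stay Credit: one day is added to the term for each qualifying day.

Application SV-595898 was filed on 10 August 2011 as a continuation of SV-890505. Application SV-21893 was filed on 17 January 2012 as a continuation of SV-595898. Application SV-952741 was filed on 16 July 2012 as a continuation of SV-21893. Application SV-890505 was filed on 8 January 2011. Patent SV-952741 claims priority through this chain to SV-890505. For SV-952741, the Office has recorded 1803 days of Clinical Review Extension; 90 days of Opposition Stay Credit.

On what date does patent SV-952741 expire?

2038-11-13

Earliest priority filing: 8 January 2011.
Base term: 8 January 2011 + 25 years → 8 January 2036.
Clinical Review Extension: 1803 days claimed exceeds the 950-day cap, so +950 days → 15 August 2038.
Opposition Stay Credit: +90 days → 13 November 2038.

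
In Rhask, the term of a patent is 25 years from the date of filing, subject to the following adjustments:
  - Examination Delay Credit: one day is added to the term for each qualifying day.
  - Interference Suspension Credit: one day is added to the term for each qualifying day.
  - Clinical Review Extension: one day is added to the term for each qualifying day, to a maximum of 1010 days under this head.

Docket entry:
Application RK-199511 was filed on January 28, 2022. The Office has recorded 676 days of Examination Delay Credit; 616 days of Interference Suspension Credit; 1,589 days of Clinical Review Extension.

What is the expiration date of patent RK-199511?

2053-05-18

Base term: filing date + 25 years → 28 January 2047.
Examination Delay Credit: +676 days → 4 December 2048.
Interference Suspension Credit: +616 days → 12 August 2050.
Clinical Review Extension: 1589 days claimed exceeds the 1010-day cap, so +1010 days → 18 May 2053.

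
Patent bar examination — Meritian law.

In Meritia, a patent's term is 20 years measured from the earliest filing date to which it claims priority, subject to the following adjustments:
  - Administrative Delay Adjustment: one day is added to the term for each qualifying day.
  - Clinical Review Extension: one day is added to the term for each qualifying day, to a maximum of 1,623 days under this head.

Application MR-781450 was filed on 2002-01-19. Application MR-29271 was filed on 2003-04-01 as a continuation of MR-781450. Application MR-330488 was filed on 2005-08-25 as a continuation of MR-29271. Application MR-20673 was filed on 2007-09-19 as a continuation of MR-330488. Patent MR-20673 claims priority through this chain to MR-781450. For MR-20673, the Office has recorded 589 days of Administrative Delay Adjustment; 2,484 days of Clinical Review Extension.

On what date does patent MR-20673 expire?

February 9, 2028

Earliest priority filing: 19 January 2002.
Base term: 19 January 2002 + 20 years → 19 January 2022.
Administrative Delay Adjustment: +589 days → 31 August 2023.
Clinical Review Extension: 2484 days claimed exceeds the 1623-day cap, so +1623 days → 9 February 2028.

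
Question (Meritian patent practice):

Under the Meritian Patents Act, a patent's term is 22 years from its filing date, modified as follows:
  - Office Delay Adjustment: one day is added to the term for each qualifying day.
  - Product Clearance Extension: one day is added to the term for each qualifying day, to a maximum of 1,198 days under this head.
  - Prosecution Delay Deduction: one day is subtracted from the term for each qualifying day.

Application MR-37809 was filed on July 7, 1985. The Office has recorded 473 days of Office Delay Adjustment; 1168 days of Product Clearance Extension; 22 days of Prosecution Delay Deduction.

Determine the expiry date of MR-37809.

Base term: filing date + 22 years → 7 July 2007.
Office Delay Adjustment: +473 days → 22 October 2008.
Product Clearance Extension: 1168 days (within the 1198-day cap) → +1168 days → 3 January 2012.
Prosecution Delay Deduction: −22 days → 12 December 2011.

December 12, 2011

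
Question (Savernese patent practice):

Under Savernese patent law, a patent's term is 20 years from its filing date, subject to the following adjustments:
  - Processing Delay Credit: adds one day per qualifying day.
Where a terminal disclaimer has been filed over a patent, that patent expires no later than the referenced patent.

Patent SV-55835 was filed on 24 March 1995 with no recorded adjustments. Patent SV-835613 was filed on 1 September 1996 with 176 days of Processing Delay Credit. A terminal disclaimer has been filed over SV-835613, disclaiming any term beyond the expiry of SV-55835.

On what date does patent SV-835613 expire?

March 24, 2015

Natural term of SV-835613:
  Base: filing + 20 years → 1 September 2016.
  Processing Delay Credit: +176 days → 24 February 2017.
Expiry of referenced patent SV-55835:
  Base: filing + 20 years → 24 March 2015.
Terminal disclaimer: SV-835613 expires on the earlier of 24 February 2017 and 24 March 2015.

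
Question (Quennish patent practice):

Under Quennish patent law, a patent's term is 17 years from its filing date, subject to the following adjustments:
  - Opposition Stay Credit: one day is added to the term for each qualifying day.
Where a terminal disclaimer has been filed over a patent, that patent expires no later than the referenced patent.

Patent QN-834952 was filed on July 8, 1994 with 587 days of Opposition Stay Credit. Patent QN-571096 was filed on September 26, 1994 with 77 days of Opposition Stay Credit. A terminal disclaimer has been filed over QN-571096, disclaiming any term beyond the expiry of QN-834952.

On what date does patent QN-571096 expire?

December 12, 2011

Natural term of QN-571096:
  Base: filing + 17 years → 26 September 2011.
  Opposition Stay Credit: +77 days → 12 December 2011.
Expiry of referenced patent QN-834952:
  Base: filing + 17 years → 8 July 2011.
  Opposition Stay Credit: +587 days → 14 February 2013.
Terminal disclaimer: QN-571096 expires on the earlier of 12 December 2011 and 14 February 2013.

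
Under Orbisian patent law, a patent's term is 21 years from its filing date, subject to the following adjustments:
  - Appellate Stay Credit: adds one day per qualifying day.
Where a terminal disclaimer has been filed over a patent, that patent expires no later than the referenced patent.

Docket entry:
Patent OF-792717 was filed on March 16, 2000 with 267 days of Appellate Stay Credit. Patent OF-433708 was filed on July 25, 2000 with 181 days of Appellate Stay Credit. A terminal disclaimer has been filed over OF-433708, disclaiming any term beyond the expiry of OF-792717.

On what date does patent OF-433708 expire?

Natural term of OF-433708:
  Base: filing + 21 years → 25 July 2021.
  Appellate Stay Credit: +181 days → 22 January 2022.
Expiry of referenced patent OF-792717:
  Base: filing + 21 years → 16 March 2021.
  Appellate Stay Credit: +267 days → 8 December 2021.
Terminal disclaimer: OF-433708 expires on the earlier of 22 January 2022 and 8 December 2021.

December 8, 2021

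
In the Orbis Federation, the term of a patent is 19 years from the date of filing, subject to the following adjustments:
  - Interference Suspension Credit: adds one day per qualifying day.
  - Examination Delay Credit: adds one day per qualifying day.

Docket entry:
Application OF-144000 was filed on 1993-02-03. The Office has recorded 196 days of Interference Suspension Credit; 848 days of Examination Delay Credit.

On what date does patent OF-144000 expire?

Base term: filing date + 19 years → 3 February 2012.
Interference Suspension Credit: +196 days → 17 August 2012.
Examination Delay Credit: +848 days → 13 December 2014.

December 13, 2014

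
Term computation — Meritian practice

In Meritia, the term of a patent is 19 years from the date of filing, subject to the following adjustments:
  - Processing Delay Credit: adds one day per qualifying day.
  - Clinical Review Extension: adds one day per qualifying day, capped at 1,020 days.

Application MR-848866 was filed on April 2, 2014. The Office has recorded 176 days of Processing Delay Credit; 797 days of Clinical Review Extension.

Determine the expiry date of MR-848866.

Base term: filing date + 19 years → 2 April 2033.
Processing Delay Credit: +176 days → 25 September 2033.
Clinical Review Extension: 797 days (within the 1020-day cap) → +797 days → 1 December 2035.

2035-12-01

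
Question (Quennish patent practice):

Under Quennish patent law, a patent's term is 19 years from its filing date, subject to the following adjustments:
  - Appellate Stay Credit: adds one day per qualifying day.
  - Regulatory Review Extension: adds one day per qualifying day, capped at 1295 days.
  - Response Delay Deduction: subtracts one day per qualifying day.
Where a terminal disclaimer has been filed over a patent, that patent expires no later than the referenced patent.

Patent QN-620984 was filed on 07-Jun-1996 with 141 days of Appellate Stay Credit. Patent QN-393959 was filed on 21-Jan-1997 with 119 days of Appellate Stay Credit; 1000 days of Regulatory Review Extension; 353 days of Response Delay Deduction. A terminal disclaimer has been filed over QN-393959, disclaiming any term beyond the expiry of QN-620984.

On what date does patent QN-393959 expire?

Natural term of QN-393959:
  Base: filing + 19 years → 21 January 2016.
  Appellate Stay Credit: +119 days → 19 May 2016.
  Regulatory Review Extension: 1000 days (within the 1295-day cap) → +1000 days → 13 February 2019.
  Response Delay Deduction: −353 days → 25 February 2018.
Expiry of referenced patent QN-620984:
  Base: filing + 19 years → 7 June 2015.
  Appellate Stay Credit: +141 days → 26 October 2015.
Terminal disclaimer: QN-393959 expires on the earlier of 25 February 2018 and 26 October 2015.

2015-10-26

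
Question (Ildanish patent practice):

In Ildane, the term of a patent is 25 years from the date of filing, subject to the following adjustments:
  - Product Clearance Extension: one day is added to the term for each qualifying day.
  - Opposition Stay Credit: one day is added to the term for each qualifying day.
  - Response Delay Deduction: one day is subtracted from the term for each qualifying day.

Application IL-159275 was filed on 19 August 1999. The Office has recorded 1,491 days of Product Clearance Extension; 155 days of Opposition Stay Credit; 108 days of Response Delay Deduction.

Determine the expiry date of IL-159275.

Base term: filing date + 25 years → 19 August 2024.
Product Clearance Extension: +1491 days → 18 September 2028.
Opposition Stay Credit: +155 days → 20 February 2029.
Response Delay Deduction: −108 days → 4 November 2028.

November 4, 2028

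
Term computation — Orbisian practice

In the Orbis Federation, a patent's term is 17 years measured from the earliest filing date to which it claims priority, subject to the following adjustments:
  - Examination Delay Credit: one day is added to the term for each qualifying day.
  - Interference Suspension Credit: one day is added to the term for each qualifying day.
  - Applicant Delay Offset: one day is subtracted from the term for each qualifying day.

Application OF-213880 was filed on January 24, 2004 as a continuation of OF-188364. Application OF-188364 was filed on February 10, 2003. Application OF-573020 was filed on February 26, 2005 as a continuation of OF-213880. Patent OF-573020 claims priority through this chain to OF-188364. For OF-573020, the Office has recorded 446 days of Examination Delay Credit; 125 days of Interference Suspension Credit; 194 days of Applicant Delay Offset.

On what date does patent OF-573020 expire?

2021-02-21

Earliest priority filing: 10 February 2003.
Base term: 10 February 2003 + 17 years → 10 February 2020.
Examination Delay Credit: +446 days → 1 May 2021.
Interference Suspension Credit: +125 days → 3 September 2021.
Applicant Delay Offset: −194 days → 21 February 2021.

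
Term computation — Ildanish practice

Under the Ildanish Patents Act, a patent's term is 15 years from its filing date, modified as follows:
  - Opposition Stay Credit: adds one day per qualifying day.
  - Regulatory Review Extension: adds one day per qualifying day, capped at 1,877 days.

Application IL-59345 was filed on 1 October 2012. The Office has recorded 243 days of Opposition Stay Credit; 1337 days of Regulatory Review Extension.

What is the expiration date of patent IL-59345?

Base term: filing date + 15 years → 1 October 2027.
Opposition Stay Credit: +243 days → 31 May 2028.
Regulatory Review Extension: 1337 days (within the 1877-day cap) → +1337 days → 28 January 2032.

January 28, 2032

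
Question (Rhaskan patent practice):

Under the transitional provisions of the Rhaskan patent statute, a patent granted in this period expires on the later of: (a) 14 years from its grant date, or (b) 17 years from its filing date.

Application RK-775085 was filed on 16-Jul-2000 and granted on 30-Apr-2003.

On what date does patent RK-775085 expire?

(a) grant + 14 years → 30 April 2017.
(b) filing + 17 years → 16 July 2017.
Later of the two: 16 July 2017.

July 16, 2017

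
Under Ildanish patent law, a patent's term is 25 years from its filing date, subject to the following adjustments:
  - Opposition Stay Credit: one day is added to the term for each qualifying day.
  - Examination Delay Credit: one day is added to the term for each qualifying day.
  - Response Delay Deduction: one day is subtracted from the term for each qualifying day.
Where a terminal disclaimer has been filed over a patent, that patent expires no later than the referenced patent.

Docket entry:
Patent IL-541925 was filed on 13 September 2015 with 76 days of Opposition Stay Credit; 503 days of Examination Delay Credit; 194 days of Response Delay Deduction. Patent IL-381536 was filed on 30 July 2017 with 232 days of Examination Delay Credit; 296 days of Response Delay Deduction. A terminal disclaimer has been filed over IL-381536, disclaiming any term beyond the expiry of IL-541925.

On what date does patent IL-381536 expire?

2041-10-03

Natural term of IL-381536:
  Base: filing + 25 years → 30 July 2042.
  Examination Delay Credit: +232 days → 19 March 2043.
  Response Delay Deduction: −296 days → 27 May 2042.
Expiry of referenced patent IL-541925:
  Base: filing + 25 years → 13 September 2040.
  Opposition Stay Credit: +76 days → 28 November 2040.
  Examination Delay Credit: +503 days → 15 April 2042.
  Response Delay Deduction: −194 days → 3 October 2041.
Terminal disclaimer: IL-381536 expires on the earlier of 27 May 2042 and 3 October 2041.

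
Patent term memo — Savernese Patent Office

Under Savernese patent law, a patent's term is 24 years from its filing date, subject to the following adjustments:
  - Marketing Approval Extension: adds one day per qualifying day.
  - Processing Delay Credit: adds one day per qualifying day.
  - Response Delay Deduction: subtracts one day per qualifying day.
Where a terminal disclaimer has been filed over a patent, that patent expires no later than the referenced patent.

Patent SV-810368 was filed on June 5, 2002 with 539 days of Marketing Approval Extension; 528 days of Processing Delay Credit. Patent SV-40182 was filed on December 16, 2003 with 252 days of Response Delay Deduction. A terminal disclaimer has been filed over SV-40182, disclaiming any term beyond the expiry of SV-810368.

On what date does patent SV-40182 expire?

Natural term of SV-40182:
  Base: filing + 24 years → 16 December 2027.
  Response Delay Deduction: −252 days → 8 April 2027.
Expiry of referenced patent SV-810368:
  Base: filing + 24 years → 5 June 2026.
  Marketing Approval Extension: +539 days → 26 November 2027.
  Processing Delay Credit: +528 days → 7 May 2029.
Terminal disclaimer: SV-40182 expires on the earlier of 8 April 2027 and 7 May 2029.

2027-04-08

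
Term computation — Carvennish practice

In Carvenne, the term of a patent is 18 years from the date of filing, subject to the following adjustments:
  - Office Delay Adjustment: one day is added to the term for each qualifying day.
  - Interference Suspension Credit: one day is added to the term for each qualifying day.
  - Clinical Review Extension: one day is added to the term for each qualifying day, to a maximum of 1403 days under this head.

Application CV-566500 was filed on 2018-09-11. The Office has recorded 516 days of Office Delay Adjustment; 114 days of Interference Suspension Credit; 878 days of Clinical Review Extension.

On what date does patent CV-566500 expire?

October 28, 2040

Base term: filing date + 18 years → 11 September 2036.
Office Delay Adjustment: +516 days → 9 February 2038.
Interference Suspension Credit: +114 days → 3 June 2038.
Clinical Review Extension: 878 days (within the 1403-day cap) → +878 days → 28 October 2040.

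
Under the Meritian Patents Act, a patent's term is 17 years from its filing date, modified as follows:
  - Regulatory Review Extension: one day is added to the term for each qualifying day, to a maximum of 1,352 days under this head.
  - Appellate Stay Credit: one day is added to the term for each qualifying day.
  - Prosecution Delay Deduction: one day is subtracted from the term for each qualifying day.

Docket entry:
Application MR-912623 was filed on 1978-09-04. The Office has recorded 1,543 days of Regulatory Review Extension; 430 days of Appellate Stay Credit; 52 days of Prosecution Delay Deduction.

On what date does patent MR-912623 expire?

Base term: filing date + 17 years → 4 September 1995.
Regulatory Review Extension: 1543 days claimed exceeds the 1352-day cap, so +1352 days → 18 May 1999.
Appellate Stay Credit: +430 days → 21 July 2000.
Prosecution Delay Deduction: −52 days → 30 May 2000.

May 30, 2000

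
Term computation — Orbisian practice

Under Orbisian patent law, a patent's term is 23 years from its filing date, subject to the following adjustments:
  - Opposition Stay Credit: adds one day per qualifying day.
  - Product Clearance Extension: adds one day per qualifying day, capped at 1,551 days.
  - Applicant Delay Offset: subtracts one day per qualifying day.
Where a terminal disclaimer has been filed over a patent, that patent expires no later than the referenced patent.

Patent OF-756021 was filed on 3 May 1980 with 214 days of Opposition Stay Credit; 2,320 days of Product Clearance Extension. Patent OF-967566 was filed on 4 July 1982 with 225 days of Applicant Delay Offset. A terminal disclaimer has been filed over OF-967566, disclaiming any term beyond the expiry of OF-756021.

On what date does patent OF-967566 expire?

Natural term of OF-967566:
  Base: filing + 23 years → 4 July 2005.
  Applicant Delay Offset: −225 days → 21 November 2004.
Expiry of referenced patent OF-756021:
  Base: filing + 23 years → 3 May 2003.
  Opposition Stay Credit: +214 days → 3 December 2003.
  Product Clearance Extension: 2320 days claimed exceeds the 1551-day cap, so +1551 days → 2 March 2008.
Terminal disclaimer: OF-967566 expires on the earlier of 21 November 2004 and 2 March 2008.

November 21, 2004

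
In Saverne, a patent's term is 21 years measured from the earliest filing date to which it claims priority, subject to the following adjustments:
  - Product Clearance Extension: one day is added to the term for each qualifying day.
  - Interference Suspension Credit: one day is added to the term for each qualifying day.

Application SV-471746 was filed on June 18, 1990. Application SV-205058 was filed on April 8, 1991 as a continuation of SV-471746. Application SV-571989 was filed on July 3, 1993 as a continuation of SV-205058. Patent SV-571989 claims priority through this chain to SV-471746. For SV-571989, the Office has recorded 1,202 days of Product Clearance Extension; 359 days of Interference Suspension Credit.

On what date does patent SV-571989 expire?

Earliest priority filing: 18 June 1990.
Base term: 18 June 1990 + 21 years → 18 June 2011.
Product Clearance Extension: +1202 days → 2 October 2014.
Interference Suspension Credit: +359 days → 26 September 2015.

2015-09-26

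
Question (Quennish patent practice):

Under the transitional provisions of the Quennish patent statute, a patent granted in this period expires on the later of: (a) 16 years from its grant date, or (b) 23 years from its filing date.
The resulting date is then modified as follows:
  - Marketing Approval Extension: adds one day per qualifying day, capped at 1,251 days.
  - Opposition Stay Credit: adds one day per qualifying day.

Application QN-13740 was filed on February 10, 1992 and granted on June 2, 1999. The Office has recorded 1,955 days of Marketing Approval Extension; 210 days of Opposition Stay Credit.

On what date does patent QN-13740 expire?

June 2, 2019

(a) grant + 16 years → 2 June 2015.
(b) filing + 23 years → 10 February 2015.
Later of the two: 2 June 2015.
Marketing Approval Extension: 1955 days claimed exceeds the 1251-day cap, so +1251 days → 4 November 2018.
Opposition Stay Credit: +210 days → 2 June 2019.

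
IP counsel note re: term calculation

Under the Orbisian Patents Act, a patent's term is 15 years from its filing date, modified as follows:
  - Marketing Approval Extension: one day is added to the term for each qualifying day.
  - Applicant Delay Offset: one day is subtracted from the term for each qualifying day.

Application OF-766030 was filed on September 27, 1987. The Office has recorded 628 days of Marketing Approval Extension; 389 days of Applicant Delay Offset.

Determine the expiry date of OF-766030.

Base term: filing date + 15 years → 27 September 2002.
Marketing Approval Extension: +628 days → 16 June 2004.
Applicant Delay Offset: −389 days → 24 May 2003.

May 24, 2003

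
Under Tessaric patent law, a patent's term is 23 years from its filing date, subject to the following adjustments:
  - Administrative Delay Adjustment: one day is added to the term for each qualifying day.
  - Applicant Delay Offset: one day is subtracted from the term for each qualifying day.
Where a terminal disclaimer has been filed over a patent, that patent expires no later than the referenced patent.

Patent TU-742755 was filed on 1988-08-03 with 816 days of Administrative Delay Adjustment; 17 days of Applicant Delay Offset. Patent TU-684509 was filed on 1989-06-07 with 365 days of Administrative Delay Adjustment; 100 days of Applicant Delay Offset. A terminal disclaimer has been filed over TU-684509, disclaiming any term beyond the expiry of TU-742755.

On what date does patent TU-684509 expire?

2013-02-27

Natural term of TU-684509:
  Base: filing + 23 years → 7 June 2012.
  Administrative Delay Adjustment: +365 days → 7 June 2013.
  Applicant Delay Offset: −100 days → 27 February 2013.
Expiry of referenced patent TU-742755:
  Base: filing + 23 years → 3 August 2011.
  Administrative Delay Adjustment: +816 days → 27 October 2013.
  Applicant Delay Offset: −17 days → 10 October 2013.
Terminal disclaimer: TU-684509 expires on the earlier of 27 February 2013 and 10 October 2013.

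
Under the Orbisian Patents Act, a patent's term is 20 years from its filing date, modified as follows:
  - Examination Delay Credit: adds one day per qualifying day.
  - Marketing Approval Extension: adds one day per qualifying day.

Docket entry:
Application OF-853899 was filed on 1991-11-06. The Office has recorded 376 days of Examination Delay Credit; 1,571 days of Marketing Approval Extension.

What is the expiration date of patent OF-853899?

2017-03-06

Base term: filing date + 20 years → 6 November 2011.
Examination Delay Credit: +376 days → 16 November 2012.
Marketing Approval Extension: +1571 days → 6 March 2017.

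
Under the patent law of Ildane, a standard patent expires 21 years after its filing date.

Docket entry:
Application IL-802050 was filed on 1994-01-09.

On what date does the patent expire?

January 9, 2015

Filing date + 21 years → 9 January 2015.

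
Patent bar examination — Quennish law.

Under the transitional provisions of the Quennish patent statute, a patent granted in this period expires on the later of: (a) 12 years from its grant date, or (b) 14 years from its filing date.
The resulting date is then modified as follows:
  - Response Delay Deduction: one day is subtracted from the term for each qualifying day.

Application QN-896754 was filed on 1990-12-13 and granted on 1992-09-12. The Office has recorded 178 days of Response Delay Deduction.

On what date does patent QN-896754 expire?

June 18, 2004

(a) grant + 12 years → 12 September 2004.
(b) filing + 14 years → 13 December 2004.
Later of the two: 13 December 2004.
Response Delay Deduction: −178 days → 18 June 2004.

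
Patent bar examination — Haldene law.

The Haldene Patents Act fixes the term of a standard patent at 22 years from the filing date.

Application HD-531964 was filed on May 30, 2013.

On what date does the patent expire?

Filing date + 22 years → 30 May 2035.

May 30, 2035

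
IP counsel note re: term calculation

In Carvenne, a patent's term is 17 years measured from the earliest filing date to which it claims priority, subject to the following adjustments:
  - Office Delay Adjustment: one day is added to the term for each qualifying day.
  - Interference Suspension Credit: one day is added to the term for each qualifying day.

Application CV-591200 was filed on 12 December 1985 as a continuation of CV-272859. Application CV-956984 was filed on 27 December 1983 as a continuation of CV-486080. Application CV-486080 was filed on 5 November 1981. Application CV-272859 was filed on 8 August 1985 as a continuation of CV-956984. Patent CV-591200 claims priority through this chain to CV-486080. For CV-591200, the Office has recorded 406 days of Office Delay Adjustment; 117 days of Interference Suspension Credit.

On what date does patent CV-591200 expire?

Earliest priority filing: 5 November 1981.
Base term: 5 November 1981 + 17 years → 5 November 1998.
Office Delay Adjustment: +406 days → 16 December 1999.
Interference Suspension Credit: +117 days → 11 April 2000.

April 11, 2000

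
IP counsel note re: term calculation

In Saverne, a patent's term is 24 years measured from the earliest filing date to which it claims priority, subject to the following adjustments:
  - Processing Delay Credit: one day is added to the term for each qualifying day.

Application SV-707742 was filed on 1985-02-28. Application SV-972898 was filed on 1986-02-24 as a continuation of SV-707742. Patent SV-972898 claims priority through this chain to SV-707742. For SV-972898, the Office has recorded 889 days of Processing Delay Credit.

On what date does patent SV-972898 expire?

August 6, 2011

Earliest priority filing: 28 February 1985.
Base term: 28 February 1985 + 24 years → 28 February 2009.
Processing Delay Credit: +889 days → 6 August 2011.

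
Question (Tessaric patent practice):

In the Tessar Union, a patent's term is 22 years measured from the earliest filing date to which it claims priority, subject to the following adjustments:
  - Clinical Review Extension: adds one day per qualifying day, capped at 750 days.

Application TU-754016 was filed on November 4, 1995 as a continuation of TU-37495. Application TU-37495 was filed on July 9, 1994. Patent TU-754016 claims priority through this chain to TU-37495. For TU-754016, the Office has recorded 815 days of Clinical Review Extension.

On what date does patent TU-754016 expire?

Earliest priority filing: 9 July 1994.
Base term: 9 July 1994 + 22 years → 9 July 2016.
Clinical Review Extension: 815 days claimed exceeds the 750-day cap, so +750 days → 29 July 2018.

2018-07-29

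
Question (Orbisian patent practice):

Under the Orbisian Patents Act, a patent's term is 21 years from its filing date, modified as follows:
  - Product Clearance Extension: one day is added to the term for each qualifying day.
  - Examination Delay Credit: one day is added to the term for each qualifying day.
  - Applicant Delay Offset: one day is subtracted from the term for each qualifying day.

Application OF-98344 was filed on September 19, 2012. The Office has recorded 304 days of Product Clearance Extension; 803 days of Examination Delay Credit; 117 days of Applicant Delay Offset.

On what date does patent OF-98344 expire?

2036-06-05

Base term: filing date + 21 years → 19 September 2033.
Product Clearance Extension: +304 days → 20 July 2034.
Examination Delay Credit: +803 days → 30 September 2036.
Applicant Delay Offset: −117 days → 5 June 2036.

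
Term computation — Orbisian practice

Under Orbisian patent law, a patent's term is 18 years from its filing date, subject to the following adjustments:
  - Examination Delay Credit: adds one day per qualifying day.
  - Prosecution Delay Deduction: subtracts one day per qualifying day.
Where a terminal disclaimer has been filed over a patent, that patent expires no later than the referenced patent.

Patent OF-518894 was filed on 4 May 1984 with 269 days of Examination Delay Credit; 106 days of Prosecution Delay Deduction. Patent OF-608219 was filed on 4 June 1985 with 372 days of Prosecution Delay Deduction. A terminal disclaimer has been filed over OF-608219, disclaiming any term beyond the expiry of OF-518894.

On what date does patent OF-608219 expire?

Natural term of OF-608219:
  Base: filing + 18 years → 4 June 2003.
  Prosecution Delay Deduction: −372 days → 28 May 2002.
Expiry of referenced patent OF-518894:
  Base: filing + 18 years → 4 May 2002.
  Examination Delay Credit: +269 days → 28 January 2003.
  Prosecution Delay Deduction: −106 days → 14 October 2002.
Terminal disclaimer: OF-608219 expires on the earlier of 28 May 2002 and 14 October 2002.

2002-05-28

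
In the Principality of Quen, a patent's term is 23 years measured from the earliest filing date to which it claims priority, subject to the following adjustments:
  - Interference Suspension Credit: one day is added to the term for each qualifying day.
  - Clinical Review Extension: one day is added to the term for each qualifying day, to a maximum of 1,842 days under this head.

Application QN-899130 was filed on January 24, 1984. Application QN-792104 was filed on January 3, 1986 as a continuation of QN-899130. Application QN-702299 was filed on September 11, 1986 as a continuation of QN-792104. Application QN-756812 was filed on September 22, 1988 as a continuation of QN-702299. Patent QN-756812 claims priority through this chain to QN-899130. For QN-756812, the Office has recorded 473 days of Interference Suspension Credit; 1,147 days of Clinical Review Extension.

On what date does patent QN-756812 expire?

Earliest priority filing: 24 January 1984.
Base term: 24 January 1984 + 23 years → 24 January 2007.
Interference Suspension Credit: +473 days → 11 May 2008.
Clinical Review Extension: 1147 days (within the 1842-day cap) → +1147 days → 2 July 2011.

July 2, 2011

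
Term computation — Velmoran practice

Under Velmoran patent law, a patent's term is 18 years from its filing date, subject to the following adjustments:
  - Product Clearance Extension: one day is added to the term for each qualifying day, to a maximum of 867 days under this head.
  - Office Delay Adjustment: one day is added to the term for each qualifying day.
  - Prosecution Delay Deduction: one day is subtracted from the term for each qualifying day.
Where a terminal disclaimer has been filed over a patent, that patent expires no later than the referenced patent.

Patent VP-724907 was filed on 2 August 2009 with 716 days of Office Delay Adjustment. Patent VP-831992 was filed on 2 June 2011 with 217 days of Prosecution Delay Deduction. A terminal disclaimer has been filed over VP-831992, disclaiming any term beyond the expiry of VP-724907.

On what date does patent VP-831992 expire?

October 28, 2028

Natural term of VP-831992:
  Base: filing + 18 years → 2 June 2029.
  Prosecution Delay Deduction: −217 days → 28 October 2028.
Expiry of referenced patent VP-724907:
  Base: filing + 18 years → 2 August 2027.
  Office Delay Adjustment: +716 days → 18 July 2029.
Terminal disclaimer: VP-831992 expires on the earlier of 28 October 2028 and 18 July 2029.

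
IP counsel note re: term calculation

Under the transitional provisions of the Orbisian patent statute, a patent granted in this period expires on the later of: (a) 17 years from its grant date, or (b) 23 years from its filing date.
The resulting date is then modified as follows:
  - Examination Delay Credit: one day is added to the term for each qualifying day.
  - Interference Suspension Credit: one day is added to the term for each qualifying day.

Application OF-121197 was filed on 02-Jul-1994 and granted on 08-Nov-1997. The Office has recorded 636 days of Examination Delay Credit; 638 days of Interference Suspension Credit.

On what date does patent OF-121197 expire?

2020-12-27

(a) grant + 17 years → 8 November 2014.
(b) filing + 23 years → 2 July 2017.
Later of the two: 2 July 2017.
Examination Delay Credit: +636 days → 30 March 2019.
Interference Suspension Credit: +638 days → 27 December 2020.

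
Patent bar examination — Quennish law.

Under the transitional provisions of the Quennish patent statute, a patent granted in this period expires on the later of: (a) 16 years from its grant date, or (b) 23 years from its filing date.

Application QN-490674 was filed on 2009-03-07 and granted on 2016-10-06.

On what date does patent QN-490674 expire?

(a) grant + 16 years → 6 October 2032.
(b) filing + 23 years → 7 March 2032.
Later of the two: 6 October 2032.

2032-10-06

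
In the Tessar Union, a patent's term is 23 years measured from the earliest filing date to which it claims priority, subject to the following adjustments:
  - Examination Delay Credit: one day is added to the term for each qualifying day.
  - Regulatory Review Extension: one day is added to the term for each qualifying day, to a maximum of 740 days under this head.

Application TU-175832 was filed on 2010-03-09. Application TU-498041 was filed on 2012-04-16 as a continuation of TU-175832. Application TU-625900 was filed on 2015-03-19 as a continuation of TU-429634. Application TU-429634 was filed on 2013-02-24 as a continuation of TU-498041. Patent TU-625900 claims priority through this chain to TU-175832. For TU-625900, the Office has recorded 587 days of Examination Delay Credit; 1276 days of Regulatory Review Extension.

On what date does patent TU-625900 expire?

Earliest priority filing: 9 March 2010.
Base term: 9 March 2010 + 23 years → 9 March 2033.
Examination Delay Credit: +587 days → 17 October 2034.
Regulatory Review Extension: 1276 days claimed exceeds the 740-day cap, so +740 days → 26 October 2036.

2036-10-26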